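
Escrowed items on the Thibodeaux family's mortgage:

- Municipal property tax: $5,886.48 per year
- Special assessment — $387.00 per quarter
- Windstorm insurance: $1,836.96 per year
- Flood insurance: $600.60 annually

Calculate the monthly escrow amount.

Municipal property tax = $5,886.48 per year
Special assessment = $387.00 × 4 = $1,548.00 per year
Windstorm insurance = $1,836.96 per year
Flood insurance = $600.60 per year
Yearly total = $9,872.04
Monthly escrow = $9,872.04 ÷ 12 = $822.67

$822.67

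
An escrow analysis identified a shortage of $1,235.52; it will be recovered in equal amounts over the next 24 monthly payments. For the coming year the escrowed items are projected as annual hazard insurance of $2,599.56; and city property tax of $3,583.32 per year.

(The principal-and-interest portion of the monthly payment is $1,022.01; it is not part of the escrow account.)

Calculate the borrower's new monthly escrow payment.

$566.72

Hazard insurance: $2,599.56 annually
City property tax: $3,583.32 annually
Annual escrow total = $2,599.56 + $3,583.32 = $6,182.88
Base monthly escrow = $6,182.88 / 12 = $515.24
Monthly shortage recovery: $1,235.52 ÷ 24 = $51.48
New monthly escrow = $515.24 + $51.48 = $566.72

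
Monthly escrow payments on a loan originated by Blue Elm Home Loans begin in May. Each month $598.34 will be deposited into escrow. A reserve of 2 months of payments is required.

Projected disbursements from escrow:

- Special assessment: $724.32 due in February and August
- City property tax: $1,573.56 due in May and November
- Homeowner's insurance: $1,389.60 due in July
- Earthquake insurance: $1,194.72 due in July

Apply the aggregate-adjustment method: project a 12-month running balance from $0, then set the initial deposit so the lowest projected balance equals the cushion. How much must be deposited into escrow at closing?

$3,685.52

Cushion = 2 × $598.34 = $1,196.68
Trial balance (start $0, +$598.34 each month, − disbursements):
  May: +$598.34 − $1,573.56 → -$975.22
  Jun: +$598.34 → -$376.88
  Jul: +$598.34 − $2,584.32 → -$2,362.86
  Aug: +$598.34 − $724.32 → -$2,488.84
  Sep: +$598.34 → -$1,890.50
  Oct: +$598.34 → -$1,292.16
  Nov: +$598.34 − $1,573.56 → -$2,267.38
  Dec: +$598.34 → -$1,669.04
  Jan: +$598.34 → -$1,070.70
  Feb: +$598.34 − $724.32 → -$1,196.68
  Mar: +$598.34 → -$598.34
  Apr: +$598.34 → $0.00
Lowest trial balance = -$2,488.84 (Aug)
Initial deposit = cushion − low point = $1,196.68 − (-$2,488.84) = $3,685.52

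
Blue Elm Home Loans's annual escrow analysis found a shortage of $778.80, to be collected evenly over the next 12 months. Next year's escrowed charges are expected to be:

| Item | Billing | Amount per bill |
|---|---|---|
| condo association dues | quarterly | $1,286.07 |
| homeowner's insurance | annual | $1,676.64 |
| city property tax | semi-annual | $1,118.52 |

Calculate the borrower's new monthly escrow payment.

$819.73

Condo association dues — $1,286.07 × 4 = $5,144.28 per year
Homeowner's insurance — $1,676.64 per year
City property tax — $1,118.52 × 2 = $2,237.04 per year
Annual escrow total = $9,057.96
Monthly escrow = $9,057.96 / 12 = $754.83
Shortage per month = $778.80 ÷ 12 = $64.90
New monthly escrow = $754.83 + $64.90 = $819.73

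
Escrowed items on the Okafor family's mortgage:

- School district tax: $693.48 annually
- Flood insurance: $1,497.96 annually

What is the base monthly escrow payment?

$182.62

School district tax — $693.48 annually
Flood insurance — $1,497.96 annually
Total annual escrow = $2,191.44
Monthly escrow = $2,191.44 / 12 = $182.62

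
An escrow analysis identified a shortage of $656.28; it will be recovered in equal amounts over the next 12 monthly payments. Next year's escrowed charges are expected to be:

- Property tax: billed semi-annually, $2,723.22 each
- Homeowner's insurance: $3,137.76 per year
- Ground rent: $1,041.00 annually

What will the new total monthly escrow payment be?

Property tax — $2,723.22 × 2 = $5,446.44/yr
Homeowner's insurance — $3,137.76/yr
Ground rent — $1,041.00/yr
Annual escrow total = $9,625.20
Per month = $9,625.20 ÷ 12 = $802.10
Shortage per month = $656.28 / 12 = $54.69
Adjusted monthly = $802.10 + $54.69 = $856.79

$856.79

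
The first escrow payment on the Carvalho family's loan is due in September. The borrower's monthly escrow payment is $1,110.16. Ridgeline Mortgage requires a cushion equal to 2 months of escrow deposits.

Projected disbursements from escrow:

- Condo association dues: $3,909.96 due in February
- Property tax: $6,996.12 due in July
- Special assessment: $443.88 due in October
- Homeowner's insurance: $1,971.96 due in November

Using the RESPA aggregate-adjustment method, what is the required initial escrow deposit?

$3,330.48

Cushion = 2 × $1,110.16 = $2,220.32
Trial balance (start $0, +$1,110.16 each month, − disbursements):
  Sep: +$1,110.16 → $1,110.16
  Oct: +$1,110.16 − $443.88 → $1,776.44
  Nov: +$1,110.16 − $1,971.96 → $914.64
  Dec: +$1,110.16 → $2,024.80
  Jan: +$1,110.16 → $3,134.96
  Feb: +$1,110.16 − $3,909.96 → $335.16
  Mar: +$1,110.16 → $1,445.32
  Apr: +$1,110.16 → $2,555.48
  May: +$1,110.16 → $3,665.64
  Jun: +$1,110.16 → $4,775.80
  Jul: +$1,110.16 − $6,996.12 → -$1,110.16
  Aug: +$1,110.16 → $0.00
Lowest trial balance = -$1,110.16 (Jul)
Initial deposit = cushion − low point = $2,220.32 − (-$1,110.16) = $3,330.48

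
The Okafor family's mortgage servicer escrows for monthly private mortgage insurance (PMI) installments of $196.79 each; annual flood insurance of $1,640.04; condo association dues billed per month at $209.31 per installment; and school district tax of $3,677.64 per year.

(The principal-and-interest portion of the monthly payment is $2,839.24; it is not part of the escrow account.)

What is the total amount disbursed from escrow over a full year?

$10,190.88

Private mortgage insurance (PMI): $196.79 × 12 = $2,361.48
Flood insurance: $1,640.04
Condo association dues: $209.31 × 12 = $2,511.72
School district tax: $3,677.64
Total annual escrow = $2,361.48 + $1,640.04 + $2,511.72 + $3,677.64 = $10,190.88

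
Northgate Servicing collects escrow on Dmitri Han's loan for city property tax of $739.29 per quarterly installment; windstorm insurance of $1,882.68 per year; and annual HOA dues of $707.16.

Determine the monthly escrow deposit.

$462.25

City property tax = $739.29 × 4 = $2,957.16/yr
Windstorm insurance = $1,882.68/yr
HOA dues = $707.16/yr
Total per year = $2,957.16 + $1,882.68 + $707.16 = $5,547.00
Per month = $5,547.00 / 12 = $462.25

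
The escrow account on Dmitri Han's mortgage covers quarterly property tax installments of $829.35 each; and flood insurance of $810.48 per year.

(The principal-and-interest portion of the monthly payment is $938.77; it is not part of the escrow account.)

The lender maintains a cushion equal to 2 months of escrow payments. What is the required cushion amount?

Property tax — $829.35 × 4 = $3,317.40 per year
Flood insurance — $810.48 per year
Yearly total = $4,127.88
Monthly = $4,127.88 ÷ 12 = $343.99
Reserve = 2 × $343.99 = $687.98

$687.98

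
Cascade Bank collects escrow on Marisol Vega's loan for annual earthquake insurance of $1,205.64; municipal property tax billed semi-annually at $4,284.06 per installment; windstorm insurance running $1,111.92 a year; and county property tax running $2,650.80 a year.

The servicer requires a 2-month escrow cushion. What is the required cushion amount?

Earthquake insurance = $1,205.64/yr
Municipal property tax = $4,284.06 × 2 = $8,568.12/yr
Windstorm insurance = $1,111.92/yr
County property tax = $2,650.80/yr
Yearly total = $13,536.48
Monthly = $13,536.48 / 12 = $1,128.04
Reserve = 2 × $1,128.04 = $2,256.08

$2,256.08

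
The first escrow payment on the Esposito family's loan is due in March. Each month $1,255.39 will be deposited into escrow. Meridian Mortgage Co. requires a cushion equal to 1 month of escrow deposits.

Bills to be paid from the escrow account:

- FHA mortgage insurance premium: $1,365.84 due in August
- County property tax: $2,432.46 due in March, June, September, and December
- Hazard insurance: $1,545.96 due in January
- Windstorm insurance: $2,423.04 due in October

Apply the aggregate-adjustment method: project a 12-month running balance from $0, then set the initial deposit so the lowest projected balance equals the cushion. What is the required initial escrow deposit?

Cushion = 1 × $1,255.39 = $1,255.39
Trial balance (start $0, +$1,255.39 each month, − disbursements):
  Mar: +$1,255.39 − $2,432.46 → -$1,177.07
  Apr: +$1,255.39 → $78.32
  May: +$1,255.39 → $1,333.71
  Jun: +$1,255.39 − $2,432.46 → $156.64
  Jul: +$1,255.39 → $1,412.03
  Aug: +$1,255.39 − $1,365.84 → $1,301.58
  Sep: +$1,255.39 − $2,432.46 → $124.51
  Oct: +$1,255.39 − $2,423.04 → -$1,043.14
  Nov: +$1,255.39 → $212.25
  Dec: +$1,255.39 − $2,432.46 → -$964.82
  Jan: +$1,255.39 − $1,545.96 → -$1,255.39
  Feb: +$1,255.39 → $0.00
Lowest trial balance = -$1,255.39 (Jan)
Initial deposit = cushion − low point = $1,255.39 − (-$1,255.39) = $2,510.78

$2,510.78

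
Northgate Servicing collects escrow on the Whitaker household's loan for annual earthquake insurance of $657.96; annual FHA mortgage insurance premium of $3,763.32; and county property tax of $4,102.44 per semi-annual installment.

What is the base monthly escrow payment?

$1,052.18

Earthquake insurance: $657.96 per year
FHA mortgage insurance premium: $3,763.32 per year
County property tax: $4,102.44 × 2 = $8,204.88 per year
Total per year = $12,626.16
Monthly escrow = $12,626.16 / 12 = $1,052.18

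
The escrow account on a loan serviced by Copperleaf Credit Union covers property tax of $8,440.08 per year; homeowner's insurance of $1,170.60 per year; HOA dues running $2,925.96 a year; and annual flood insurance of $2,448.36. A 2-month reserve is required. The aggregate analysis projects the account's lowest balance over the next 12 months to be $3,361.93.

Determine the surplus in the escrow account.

Property tax = $8,440.08 per year
Homeowner's insurance = $1,170.60 per year
HOA dues = $2,925.96 per year
Flood insurance = $2,448.36 per year
Total per year = $8,440.08 + $1,170.60 + $2,925.96 + $2,448.36 = $14,985.00
Monthly escrow = $14,985.00 ÷ 12 = $1,248.75
Required reserve = 2 × $1,248.75 = $2,497.50
Surplus = $3,361.93 − $2,497.50 = $864.43

$864.43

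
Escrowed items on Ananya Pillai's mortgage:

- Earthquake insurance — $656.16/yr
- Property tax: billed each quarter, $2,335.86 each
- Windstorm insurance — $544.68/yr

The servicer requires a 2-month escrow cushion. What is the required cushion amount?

$1,757.38

Earthquake insurance = $656.16/yr
Property tax = $2,335.86 × 4 = $9,343.44/yr
Windstorm insurance = $544.68/yr
Annual escrow total = $10,544.28
Monthly escrow = $10,544.28 / 12 = $878.69
Reserve = 2 × $878.69 = $1,757.38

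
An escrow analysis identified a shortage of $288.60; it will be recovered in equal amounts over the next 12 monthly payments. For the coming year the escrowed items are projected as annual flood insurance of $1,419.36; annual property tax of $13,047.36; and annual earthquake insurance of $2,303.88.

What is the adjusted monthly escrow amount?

Flood insurance — $1,419.36
Property tax — $13,047.36
Earthquake insurance — $2,303.88
Yearly total = $16,770.60
Per month = $16,770.60 / 12 = $1,397.55
Shortage spread = $288.60 / 12 = $24.05/mo
New monthly escrow = $1,397.55 + $24.05 = $1,421.60

$1,421.60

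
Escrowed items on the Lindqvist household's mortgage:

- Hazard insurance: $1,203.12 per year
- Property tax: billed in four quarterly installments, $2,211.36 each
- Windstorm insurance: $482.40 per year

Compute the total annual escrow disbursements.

$10,530.96

Hazard insurance — $1,203.12 per year
Property tax — $2,211.36 × 4 = $8,845.44 per year
Windstorm insurance — $482.40 per year
Annual escrow total = $1,203.12 + $8,845.44 + $482.40 = $10,530.96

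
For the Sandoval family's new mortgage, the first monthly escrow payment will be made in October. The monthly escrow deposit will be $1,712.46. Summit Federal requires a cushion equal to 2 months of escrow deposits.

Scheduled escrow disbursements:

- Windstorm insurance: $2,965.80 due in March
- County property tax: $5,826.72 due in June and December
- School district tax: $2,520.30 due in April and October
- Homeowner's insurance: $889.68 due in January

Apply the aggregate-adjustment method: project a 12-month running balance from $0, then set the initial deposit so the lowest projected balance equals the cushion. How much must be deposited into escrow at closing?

Cushion = 2 × $1,712.46 = $3,424.92
Trial balance (start $0, +$1,712.46 each month, − disbursements):
  Oct: +$1,712.46 − $2,520.30 → -$807.84
  Nov: +$1,712.46 → $904.62
  Dec: +$1,712.46 − $5,826.72 → -$3,209.64
  Jan: +$1,712.46 − $889.68 → -$2,386.86
  Feb: +$1,712.46 → -$674.40
  Mar: +$1,712.46 − $2,965.80 → -$1,927.74
  Apr: +$1,712.46 − $2,520.30 → -$2,735.58
  May: +$1,712.46 → -$1,023.12
  Jun: +$1,712.46 − $5,826.72 → -$5,137.38
  Jul: +$1,712.46 → -$3,424.92
  Aug: +$1,712.46 → -$1,712.46
  Sep: +$1,712.46 → $0.00
Lowest trial balance = -$5,137.38 (Jun)
Initial deposit = cushion − low point = $3,424.92 − (-$5,137.38) = $8,562.30

$8,562.30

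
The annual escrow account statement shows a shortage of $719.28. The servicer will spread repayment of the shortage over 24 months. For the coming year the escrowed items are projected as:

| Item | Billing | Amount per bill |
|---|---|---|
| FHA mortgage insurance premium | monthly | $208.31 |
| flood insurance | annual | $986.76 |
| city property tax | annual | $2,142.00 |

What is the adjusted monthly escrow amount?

FHA mortgage insurance premium = $208.31 × 12 = $2,499.72
Flood insurance = $986.76
City property tax = $2,142.00
Total per year = $2,499.72 + $986.76 + $2,142.00 = $5,628.48
Per month = $5,628.48 / 12 = $469.04
Monthly shortage recovery: $719.28 ÷ 24 = $29.97
Adjusted monthly = $469.04 + $29.97 = $499.01

$499.01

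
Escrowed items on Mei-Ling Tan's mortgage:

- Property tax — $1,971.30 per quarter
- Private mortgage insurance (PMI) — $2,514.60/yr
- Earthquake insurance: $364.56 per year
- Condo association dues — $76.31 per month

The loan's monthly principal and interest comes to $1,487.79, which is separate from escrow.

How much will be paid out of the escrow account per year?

$11,680.08

Property tax — $1,971.30 × 4 = $7,885.20 per year
Private mortgage insurance (PMI) — $2,514.60 per year
Earthquake insurance — $364.56 per year
Condo association dues — $76.31 × 12 = $915.72 per year
Total per year = $11,680.08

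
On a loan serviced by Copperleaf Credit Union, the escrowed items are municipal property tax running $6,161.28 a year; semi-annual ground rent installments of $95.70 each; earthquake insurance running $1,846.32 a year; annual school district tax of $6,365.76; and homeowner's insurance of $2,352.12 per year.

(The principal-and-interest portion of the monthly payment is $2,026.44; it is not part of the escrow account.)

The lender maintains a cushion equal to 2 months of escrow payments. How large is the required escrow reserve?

$2,819.48

Municipal property tax: $6,161.28 annually
Ground rent: $95.70 × 2 = $191.40 annually
Earthquake insurance: $1,846.32 annually
School district tax: $6,365.76 annually
Homeowner's insurance: $2,352.12 annually
Combined annual = $6,161.28 + $191.40 + $1,846.32 + $6,365.76 + $2,352.12 = $16,916.88
Monthly = $16,916.88 / 12 = $1,409.74
Reserve = 2 × $1,409.74 = $2,819.48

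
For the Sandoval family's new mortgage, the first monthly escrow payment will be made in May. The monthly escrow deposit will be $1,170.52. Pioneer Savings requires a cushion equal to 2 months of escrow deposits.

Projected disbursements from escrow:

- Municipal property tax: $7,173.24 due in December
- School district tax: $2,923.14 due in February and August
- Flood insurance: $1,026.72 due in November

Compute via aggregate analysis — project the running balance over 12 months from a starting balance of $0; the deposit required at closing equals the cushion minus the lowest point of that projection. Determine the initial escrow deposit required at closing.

Cushion = 2 × $1,170.52 = $2,341.04
Trial balance (start $0, +$1,170.52 each month, − disbursements):
  May: +$1,170.52 → $1,170.52
  Jun: +$1,170.52 → $2,341.04
  Jul: +$1,170.52 → $3,511.56
  Aug: +$1,170.52 − $2,923.14 → $1,758.94
  Sep: +$1,170.52 → $2,929.46
  Oct: +$1,170.52 → $4,099.98
  Nov: +$1,170.52 − $1,026.72 → $4,243.78
  Dec: +$1,170.52 − $7,173.24 → -$1,758.94
  Jan: +$1,170.52 → -$588.42
  Feb: +$1,170.52 − $2,923.14 → -$2,341.04
  Mar: +$1,170.52 → -$1,170.52
  Apr: +$1,170.52 → $0.00
Lowest trial balance = -$2,341.04 (Feb)
Initial deposit = cushion − low point = $2,341.04 − (-$2,341.04) = $4,682.08

$4,682.08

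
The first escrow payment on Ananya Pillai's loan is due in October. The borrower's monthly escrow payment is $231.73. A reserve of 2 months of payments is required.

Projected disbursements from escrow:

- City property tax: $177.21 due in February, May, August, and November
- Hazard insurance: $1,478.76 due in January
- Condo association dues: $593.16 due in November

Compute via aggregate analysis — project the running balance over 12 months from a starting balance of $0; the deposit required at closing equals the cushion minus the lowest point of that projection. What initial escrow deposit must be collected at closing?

Cushion = 2 × $231.73 = $463.46
Trial balance (start $0, +$231.73 each month, − disbursements):
  Oct: +$231.73 → $231.73
  Nov: +$231.73 − $770.37 → -$306.91
  Dec: +$231.73 → -$75.18
  Jan: +$231.73 − $1,478.76 → -$1,322.21
  Feb: +$231.73 − $177.21 → -$1,267.69
  Mar: +$231.73 → -$1,035.96
  Apr: +$231.73 → -$804.23
  May: +$231.73 − $177.21 → -$749.71
  Jun: +$231.73 → -$517.98
  Jul: +$231.73 → -$286.25
  Aug: +$231.73 − $177.21 → -$231.73
  Sep: +$231.73 → $0.00
Lowest trial balance = -$1,322.21 (Jan)
Initial deposit = cushion − low point = $463.46 − (-$1,322.21) = $1,785.67

$1,785.67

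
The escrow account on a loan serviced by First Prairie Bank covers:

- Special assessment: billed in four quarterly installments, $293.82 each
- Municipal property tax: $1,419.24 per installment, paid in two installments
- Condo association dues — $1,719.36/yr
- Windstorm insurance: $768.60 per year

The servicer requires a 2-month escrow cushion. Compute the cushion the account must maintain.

Special assessment — $293.82 × 4 = $1,175.28
Municipal property tax — $1,419.24 × 2 = $2,838.48
Condo association dues — $1,719.36
Windstorm insurance — $768.60
Combined annual = $1,175.28 + $2,838.48 + $1,719.36 + $768.60 = $6,501.72
Per month = $6,501.72 ÷ 12 = $541.81
Required cushion = 2 × $541.81 = $1,083.62

$1,083.62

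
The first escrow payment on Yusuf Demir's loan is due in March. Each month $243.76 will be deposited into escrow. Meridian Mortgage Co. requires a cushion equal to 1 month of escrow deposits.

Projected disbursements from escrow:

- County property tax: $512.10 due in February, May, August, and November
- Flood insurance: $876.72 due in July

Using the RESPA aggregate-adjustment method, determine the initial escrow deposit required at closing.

Cushion = 1 × $243.76 = $243.76
Trial balance (start $0, +$243.76 each month, − disbursements):
  Mar: +$243.76 → $243.76
  Apr: +$243.76 → $487.52
  May: +$243.76 − $512.10 → $219.18
  Jun: +$243.76 → $462.94
  Jul: +$243.76 − $876.72 → -$170.02
  Aug: +$243.76 − $512.10 → -$438.36
  Sep: +$243.76 → -$194.60
  Oct: +$243.76 → $49.16
  Nov: +$243.76 − $512.10 → -$219.18
  Dec: +$243.76 → $24.58
  Jan: +$243.76 → $268.34
  Feb: +$243.76 − $512.10 → $0.00
Lowest trial balance = -$438.36 (Aug)
Initial deposit = cushion − low point = $243.76 − (-$438.36) = $682.12

$682.12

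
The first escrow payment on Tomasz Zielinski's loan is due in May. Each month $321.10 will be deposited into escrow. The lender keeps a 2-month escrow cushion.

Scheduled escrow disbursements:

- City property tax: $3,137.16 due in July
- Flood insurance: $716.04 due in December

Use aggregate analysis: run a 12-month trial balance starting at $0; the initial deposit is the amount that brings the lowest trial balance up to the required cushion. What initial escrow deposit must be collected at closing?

Cushion = 2 × $321.10 = $642.20
Trial balance (start $0, +$321.10 each month, − disbursements):
  May: +$321.10 → $321.10
  Jun: +$321.10 → $642.20
  Jul: +$321.10 − $3,137.16 → -$2,173.86
  Aug: +$321.10 → -$1,852.76
  Sep: +$321.10 → -$1,531.66
  Oct: +$321.10 → -$1,210.56
  Nov: +$321.10 → -$889.46
  Dec: +$321.10 − $716.04 → -$1,284.40
  Jan: +$321.10 → -$963.30
  Feb: +$321.10 → -$642.20
  Mar: +$321.10 → -$321.10
  Apr: +$321.10 → $0.00
Lowest trial balance = -$2,173.86 (Jul)
Initial deposit = cushion − low point = $642.20 − (-$2,173.86) = $2,816.06

$2,816.06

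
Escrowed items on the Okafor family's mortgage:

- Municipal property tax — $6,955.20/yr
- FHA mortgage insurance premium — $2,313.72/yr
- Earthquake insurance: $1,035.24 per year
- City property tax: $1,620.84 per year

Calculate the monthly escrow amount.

Municipal property tax = $6,955.20
FHA mortgage insurance premium = $2,313.72
Earthquake insurance = $1,035.24
City property tax = $1,620.84
Combined annual = $6,955.20 + $2,313.72 + $1,035.24 + $1,620.84 = $11,925.00
Base monthly escrow = $11,925.00 ÷ 12 = $993.75

$993.75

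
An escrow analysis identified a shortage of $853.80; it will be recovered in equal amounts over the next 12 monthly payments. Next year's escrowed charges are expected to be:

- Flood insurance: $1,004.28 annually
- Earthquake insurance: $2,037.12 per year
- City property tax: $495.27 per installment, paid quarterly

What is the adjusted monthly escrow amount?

Flood insurance — $1,004.28 per year
Earthquake insurance — $2,037.12 per year
City property tax — $495.27 × 4 = $1,981.08 per year
Yearly total = $1,004.28 + $2,037.12 + $1,981.08 = $5,022.48
Per month = $5,022.48 ÷ 12 = $418.54
Shortage spread = $853.80 ÷ 12 = $71.15/mo
Adjusted monthly = $418.54 + $71.15 = $489.69

$489.69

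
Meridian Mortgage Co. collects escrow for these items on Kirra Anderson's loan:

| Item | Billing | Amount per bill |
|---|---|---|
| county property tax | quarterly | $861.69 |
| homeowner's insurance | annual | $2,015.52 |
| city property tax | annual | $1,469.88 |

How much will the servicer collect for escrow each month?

$577.68

County property tax: $861.69 × 4 = $3,446.76 annually
Homeowner's insurance: $2,015.52 annually
City property tax: $1,469.88 annually
Total annual escrow = $3,446.76 + $2,015.52 + $1,469.88 = $6,932.16
Monthly escrow = $6,932.16 / 12 = $577.68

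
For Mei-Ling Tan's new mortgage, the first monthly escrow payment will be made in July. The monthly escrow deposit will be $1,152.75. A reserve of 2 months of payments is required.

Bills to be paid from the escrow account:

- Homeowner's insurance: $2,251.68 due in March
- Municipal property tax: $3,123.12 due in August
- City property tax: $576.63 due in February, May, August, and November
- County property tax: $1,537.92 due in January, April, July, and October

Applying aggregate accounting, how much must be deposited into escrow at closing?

Cushion = 2 × $1,152.75 = $2,305.50
Trial balance (start $0, +$1,152.75 each month, − disbursements):
  Jul: +$1,152.75 − $1,537.92 → -$385.17
  Aug: +$1,152.75 − $3,699.75 → -$2,932.17
  Sep: +$1,152.75 → -$1,779.42
  Oct: +$1,152.75 − $1,537.92 → -$2,164.59
  Nov: +$1,152.75 − $576.63 → -$1,588.47
  Dec: +$1,152.75 → -$435.72
  Jan: +$1,152.75 − $1,537.92 → -$820.89
  Feb: +$1,152.75 − $576.63 → -$244.77
  Mar: +$1,152.75 − $2,251.68 → -$1,343.70
  Apr: +$1,152.75 − $1,537.92 → -$1,728.87
  May: +$1,152.75 − $576.63 → -$1,152.75
  Jun: +$1,152.75 → $0.00
Lowest trial balance = -$2,932.17 (Aug)
Initial deposit = cushion − low point = $2,305.50 − (-$2,932.17) = $5,237.67

$5,237.67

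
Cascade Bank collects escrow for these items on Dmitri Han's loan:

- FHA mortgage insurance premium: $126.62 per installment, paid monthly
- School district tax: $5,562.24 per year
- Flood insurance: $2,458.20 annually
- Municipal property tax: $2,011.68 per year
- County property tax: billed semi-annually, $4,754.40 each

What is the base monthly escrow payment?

FHA mortgage insurance premium: $126.62 × 12 = $1,519.44 per year
School district tax: $5,562.24 per year
Flood insurance: $2,458.20 per year
Municipal property tax: $2,011.68 per year
County property tax: $4,754.40 × 2 = $9,508.80 per year
Total per year = $1,519.44 + $5,562.24 + $2,458.20 + $2,011.68 + $9,508.80 = $21,060.36
Base monthly escrow = $21,060.36 / 12 = $1,755.03

$1,755.03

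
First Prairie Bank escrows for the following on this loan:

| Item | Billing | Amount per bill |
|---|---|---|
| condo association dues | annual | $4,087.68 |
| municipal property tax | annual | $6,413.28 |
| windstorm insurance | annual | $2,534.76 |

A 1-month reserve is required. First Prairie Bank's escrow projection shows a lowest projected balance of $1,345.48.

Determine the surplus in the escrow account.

Condo association dues = $4,087.68
Municipal property tax = $6,413.28
Windstorm insurance = $2,534.76
Total per year = $13,035.72
Base monthly escrow = $13,035.72 ÷ 12 = $1,086.31
Cushion = 1 × $1,086.31 = $1,086.31
Surplus = $1,345.48 − $1,086.31 = $259.17

$259.17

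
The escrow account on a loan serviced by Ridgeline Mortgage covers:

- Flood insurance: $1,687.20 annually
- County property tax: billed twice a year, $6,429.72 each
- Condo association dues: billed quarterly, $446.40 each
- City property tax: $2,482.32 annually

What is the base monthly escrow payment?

$1,567.88

Flood insurance: $1,687.20 annually
County property tax: $6,429.72 × 2 = $12,859.44 annually
Condo association dues: $446.40 × 4 = $1,785.60 annually
City property tax: $2,482.32 annually
Annual escrow total = $18,814.56
Base monthly escrow = $18,814.56 ÷ 12 = $1,567.88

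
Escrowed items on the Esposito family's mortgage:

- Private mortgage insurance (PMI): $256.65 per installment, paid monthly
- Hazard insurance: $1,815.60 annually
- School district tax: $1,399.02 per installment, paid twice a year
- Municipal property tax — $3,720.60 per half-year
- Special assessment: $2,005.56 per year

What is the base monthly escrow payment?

$1,428.35

Private mortgage insurance (PMI) = $256.65 × 12 = $3,079.80
Hazard insurance = $1,815.60
School district tax = $1,399.02 × 2 = $2,798.04
Municipal property tax = $3,720.60 × 2 = $7,441.20
Special assessment = $2,005.56
Combined annual = $17,140.20
Base monthly escrow = $17,140.20 ÷ 12 = $1,428.35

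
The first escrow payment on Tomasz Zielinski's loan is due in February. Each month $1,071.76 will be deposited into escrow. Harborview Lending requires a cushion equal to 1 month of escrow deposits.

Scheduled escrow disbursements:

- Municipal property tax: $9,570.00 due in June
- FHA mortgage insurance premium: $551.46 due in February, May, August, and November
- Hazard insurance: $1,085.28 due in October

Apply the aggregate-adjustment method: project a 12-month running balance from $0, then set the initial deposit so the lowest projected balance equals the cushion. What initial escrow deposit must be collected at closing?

Cushion = 1 × $1,071.76 = $1,071.76
Trial balance (start $0, +$1,071.76 each month, − disbursements):
  Feb: +$1,071.76 − $551.46 → $520.30
  Mar: +$1,071.76 → $1,592.06
  Apr: +$1,071.76 → $2,663.82
  May: +$1,071.76 − $551.46 → $3,184.12
  Jun: +$1,071.76 − $9,570.00 → -$5,314.12
  Jul: +$1,071.76 → -$4,242.36
  Aug: +$1,071.76 − $551.46 → -$3,722.06
  Sep: +$1,071.76 → -$2,650.30
  Oct: +$1,071.76 − $1,085.28 → -$2,663.82
  Nov: +$1,071.76 − $551.46 → -$2,143.52
  Dec: +$1,071.76 → -$1,071.76
  Jan: +$1,071.76 → $0.00
Lowest trial balance = -$5,314.12 (Jun)
Initial deposit = cushion − low point = $1,071.76 − (-$5,314.12) = $6,385.88

$6,385.88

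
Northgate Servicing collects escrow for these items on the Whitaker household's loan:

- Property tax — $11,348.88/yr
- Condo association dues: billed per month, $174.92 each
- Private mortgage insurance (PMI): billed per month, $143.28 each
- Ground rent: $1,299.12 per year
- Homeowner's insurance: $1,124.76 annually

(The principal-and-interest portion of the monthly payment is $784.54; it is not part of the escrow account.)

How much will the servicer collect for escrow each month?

Property tax — $11,348.88 annually
Condo association dues — $174.92 × 12 = $2,099.04 annually
Private mortgage insurance (PMI) — $143.28 × 12 = $1,719.36 annually
Ground rent — $1,299.12 annually
Homeowner's insurance — $1,124.76 annually
Total annual escrow = $11,348.88 + $2,099.04 + $1,719.36 + $1,299.12 + $1,124.76 = $17,591.16
Per month = $17,591.16 ÷ 12 = $1,465.93

$1,465.93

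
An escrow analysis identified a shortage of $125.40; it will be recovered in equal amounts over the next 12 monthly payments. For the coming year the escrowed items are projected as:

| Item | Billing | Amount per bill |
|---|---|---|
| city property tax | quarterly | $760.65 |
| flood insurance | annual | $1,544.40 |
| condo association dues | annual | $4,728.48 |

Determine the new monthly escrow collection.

City property tax: $760.65 × 4 = $3,042.60
Flood insurance: $1,544.40
Condo association dues: $4,728.48
Combined annual = $3,042.60 + $1,544.40 + $4,728.48 = $9,315.48
Monthly escrow = $9,315.48 ÷ 12 = $776.29
Shortage per month = $125.40 / 12 = $10.45
New monthly escrow = $776.29 + $10.45 = $786.74

$786.74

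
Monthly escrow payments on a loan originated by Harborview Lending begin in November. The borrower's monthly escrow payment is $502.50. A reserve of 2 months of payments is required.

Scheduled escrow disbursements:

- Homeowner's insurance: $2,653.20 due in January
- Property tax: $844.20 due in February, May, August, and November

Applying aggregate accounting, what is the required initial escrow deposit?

Cushion = 2 × $502.50 = $1,005.00
Trial balance (start $0, +$502.50 each month, − disbursements):
  Nov: +$502.50 − $844.20 → -$341.70
  Dec: +$502.50 → $160.80
  Jan: +$502.50 − $2,653.20 → -$1,989.90
  Feb: +$502.50 − $844.20 → -$2,331.60
  Mar: +$502.50 → -$1,829.10
  Apr: +$502.50 → -$1,326.60
  May: +$502.50 − $844.20 → -$1,668.30
  Jun: +$502.50 → -$1,165.80
  Jul: +$502.50 → -$663.30
  Aug: +$502.50 − $844.20 → -$1,005.00
  Sep: +$502.50 → -$502.50
  Oct: +$502.50 → $0.00
Lowest trial balance = -$2,331.60 (Feb)
Initial deposit = cushion − low point = $1,005.00 − (-$2,331.60) = $3,336.60

$3,336.60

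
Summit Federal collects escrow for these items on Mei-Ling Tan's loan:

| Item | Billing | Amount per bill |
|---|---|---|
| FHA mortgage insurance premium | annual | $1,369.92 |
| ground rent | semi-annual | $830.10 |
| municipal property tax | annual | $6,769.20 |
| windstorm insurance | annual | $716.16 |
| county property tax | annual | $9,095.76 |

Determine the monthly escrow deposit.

FHA mortgage insurance premium: $1,369.92 annually
Ground rent: $830.10 × 2 = $1,660.20 annually
Municipal property tax: $6,769.20 annually
Windstorm insurance: $716.16 annually
County property tax: $9,095.76 annually
Annual escrow total = $19,611.24
Monthly = $19,611.24 ÷ 12 = $1,634.27

$1,634.27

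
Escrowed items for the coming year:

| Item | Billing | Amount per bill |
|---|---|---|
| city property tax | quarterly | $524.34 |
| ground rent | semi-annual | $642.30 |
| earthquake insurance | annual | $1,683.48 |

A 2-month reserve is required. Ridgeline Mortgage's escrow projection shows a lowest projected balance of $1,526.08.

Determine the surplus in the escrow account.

City property tax = $524.34 × 4 = $2,097.36
Ground rent = $642.30 × 2 = $1,284.60
Earthquake insurance = $1,683.48
Yearly total = $2,097.36 + $1,284.60 + $1,683.48 = $5,065.44
Monthly = $5,065.44 ÷ 12 = $422.12
Required reserve = 2 × $422.12 = $844.24
Excess over cushion: $1,526.08 − $844.24 = $681.84

$681.84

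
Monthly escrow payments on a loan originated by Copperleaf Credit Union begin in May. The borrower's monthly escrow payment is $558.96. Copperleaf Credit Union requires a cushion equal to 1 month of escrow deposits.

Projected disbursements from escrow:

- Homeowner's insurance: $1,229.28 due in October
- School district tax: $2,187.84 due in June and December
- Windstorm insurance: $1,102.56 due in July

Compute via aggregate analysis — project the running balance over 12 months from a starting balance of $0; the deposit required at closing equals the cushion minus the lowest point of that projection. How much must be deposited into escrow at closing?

$2,794.80

Cushion = 1 × $558.96 = $558.96
Trial balance (start $0, +$558.96 each month, − disbursements):
  May: +$558.96 → $558.96
  Jun: +$558.96 − $2,187.84 → -$1,069.92
  Jul: +$558.96 − $1,102.56 → -$1,613.52
  Aug: +$558.96 → -$1,054.56
  Sep: +$558.96 → -$495.60
  Oct: +$558.96 − $1,229.28 → -$1,165.92
  Nov: +$558.96 → -$606.96
  Dec: +$558.96 − $2,187.84 → -$2,235.84
  Jan: +$558.96 → -$1,676.88
  Feb: +$558.96 → -$1,117.92
  Mar: +$558.96 → -$558.96
  Apr: +$558.96 → $0.00
Lowest trial balance = -$2,235.84 (Dec)
Initial deposit = cushion − low point = $558.96 − (-$2,235.84) = $2,794.80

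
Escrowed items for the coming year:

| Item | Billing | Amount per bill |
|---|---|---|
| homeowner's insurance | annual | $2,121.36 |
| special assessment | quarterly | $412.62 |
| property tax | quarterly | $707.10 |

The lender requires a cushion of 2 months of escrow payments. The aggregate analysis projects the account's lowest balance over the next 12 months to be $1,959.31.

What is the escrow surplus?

$859.27

Homeowner's insurance — $2,121.36/yr
Special assessment — $412.62 × 4 = $1,650.48/yr
Property tax — $707.10 × 4 = $2,828.40/yr
Annual escrow total = $2,121.36 + $1,650.48 + $2,828.40 = $6,600.24
Base monthly escrow = $6,600.24 ÷ 12 = $550.02
Required cushion = 2 × $550.02 = $1,100.04
Surplus = $1,959.31 − $1,100.04 = $859.27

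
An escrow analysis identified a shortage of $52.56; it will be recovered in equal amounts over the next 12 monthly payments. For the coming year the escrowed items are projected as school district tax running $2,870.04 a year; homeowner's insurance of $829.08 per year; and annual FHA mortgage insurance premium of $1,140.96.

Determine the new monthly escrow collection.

School district tax = $2,870.04 annually
Homeowner's insurance = $829.08 annually
FHA mortgage insurance premium = $1,140.96 annually
Combined annual = $2,870.04 + $829.08 + $1,140.96 = $4,840.08
Per month = $4,840.08 / 12 = $403.34
Monthly shortage recovery: $52.56 ÷ 12 = $4.38
New monthly escrow = $403.34 + $4.38 = $407.72

$407.72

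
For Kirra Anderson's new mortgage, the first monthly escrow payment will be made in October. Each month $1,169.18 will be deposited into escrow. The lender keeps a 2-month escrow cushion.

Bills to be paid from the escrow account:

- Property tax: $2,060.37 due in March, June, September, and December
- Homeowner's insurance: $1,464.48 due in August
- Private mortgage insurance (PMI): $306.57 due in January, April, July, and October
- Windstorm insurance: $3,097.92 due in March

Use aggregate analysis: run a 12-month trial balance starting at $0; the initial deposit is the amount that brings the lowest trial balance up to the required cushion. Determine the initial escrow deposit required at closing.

Cushion = 2 × $1,169.18 = $2,338.36
Trial balance (start $0, +$1,169.18 each month, − disbursements):
  Oct: +$1,169.18 − $306.57 → $862.61
  Nov: +$1,169.18 → $2,031.79
  Dec: +$1,169.18 − $2,060.37 → $1,140.60
  Jan: +$1,169.18 − $306.57 → $2,003.21
  Feb: +$1,169.18 → $3,172.39
  Mar: +$1,169.18 − $5,158.29 → -$816.72
  Apr: +$1,169.18 − $306.57 → $45.89
  May: +$1,169.18 → $1,215.07
  Jun: +$1,169.18 − $2,060.37 → $323.88
  Jul: +$1,169.18 − $306.57 → $1,186.49
  Aug: +$1,169.18 − $1,464.48 → $891.19
  Sep: +$1,169.18 − $2,060.37 → $0.00
Lowest trial balance = -$816.72 (Mar)
Initial deposit = cushion − low point = $2,338.36 − (-$816.72) = $3,155.08

$3,155.08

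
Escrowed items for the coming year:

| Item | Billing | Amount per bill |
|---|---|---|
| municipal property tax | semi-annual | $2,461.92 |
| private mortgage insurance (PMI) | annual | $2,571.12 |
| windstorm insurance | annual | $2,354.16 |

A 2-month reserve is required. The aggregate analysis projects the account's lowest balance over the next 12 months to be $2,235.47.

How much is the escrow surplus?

Municipal property tax: $2,461.92 × 2 = $4,923.84
Private mortgage insurance (PMI): $2,571.12
Windstorm insurance: $2,354.16
Total annual escrow = $9,849.12
Per month = $9,849.12 / 12 = $820.76
Cushion = 2 × $820.76 = $1,641.52
Excess over cushion: $2,235.47 − $1,641.52 = $593.95

$593.95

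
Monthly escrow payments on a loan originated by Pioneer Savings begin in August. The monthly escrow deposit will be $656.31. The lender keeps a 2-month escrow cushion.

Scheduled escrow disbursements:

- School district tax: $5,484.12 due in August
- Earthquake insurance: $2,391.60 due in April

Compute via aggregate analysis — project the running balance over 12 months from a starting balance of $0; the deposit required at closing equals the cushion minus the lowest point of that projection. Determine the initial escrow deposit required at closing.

$6,140.43

Cushion = 2 × $656.31 = $1,312.62
Trial balance (start $0, +$656.31 each month, − disbursements):
  Aug: +$656.31 − $5,484.12 → -$4,827.81
  Sep: +$656.31 → -$4,171.50
  Oct: +$656.31 → -$3,515.19
  Nov: +$656.31 → -$2,858.88
  Dec: +$656.31 → -$2,202.57
  Jan: +$656.31 → -$1,546.26
  Feb: +$656.31 → -$889.95
  Mar: +$656.31 → -$233.64
  Apr: +$656.31 − $2,391.60 → -$1,968.93
  May: +$656.31 → -$1,312.62
  Jun: +$656.31 → -$656.31
  Jul: +$656.31 → $0.00
Lowest trial balance = -$4,827.81 (Aug)
Initial deposit = cushion − low point = $1,312.62 − (-$4,827.81) = $6,140.43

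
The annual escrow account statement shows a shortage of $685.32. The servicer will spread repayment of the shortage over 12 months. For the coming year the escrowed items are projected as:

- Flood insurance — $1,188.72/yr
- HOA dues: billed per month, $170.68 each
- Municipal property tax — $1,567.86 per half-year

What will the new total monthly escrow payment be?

$588.16

Flood insurance = $1,188.72 annually
HOA dues = $170.68 × 12 = $2,048.16 annually
Municipal property tax = $1,567.86 × 2 = $3,135.72 annually
Annual escrow total = $1,188.72 + $2,048.16 + $3,135.72 = $6,372.60
Base monthly escrow = $6,372.60 / 12 = $531.05
Shortage spread = $685.32 / 12 = $57.11/mo
New monthly escrow = $531.05 + $57.11 = $588.16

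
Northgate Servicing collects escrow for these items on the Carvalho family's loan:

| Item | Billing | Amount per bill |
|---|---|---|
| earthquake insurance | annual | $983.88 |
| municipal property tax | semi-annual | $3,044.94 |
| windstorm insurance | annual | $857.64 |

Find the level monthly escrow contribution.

$660.95

Earthquake insurance = $983.88 annually
Municipal property tax = $3,044.94 × 2 = $6,089.88 annually
Windstorm insurance = $857.64 annually
Total per year = $983.88 + $6,089.88 + $857.64 = $7,931.40
Monthly escrow = $7,931.40 / 12 = $660.95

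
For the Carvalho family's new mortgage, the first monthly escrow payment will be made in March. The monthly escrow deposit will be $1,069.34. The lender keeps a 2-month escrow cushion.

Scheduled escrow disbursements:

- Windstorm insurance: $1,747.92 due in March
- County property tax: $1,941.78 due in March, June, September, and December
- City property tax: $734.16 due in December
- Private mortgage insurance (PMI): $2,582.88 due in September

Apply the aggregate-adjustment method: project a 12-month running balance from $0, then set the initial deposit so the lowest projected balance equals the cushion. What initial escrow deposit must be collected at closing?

Cushion = 2 × $1,069.34 = $2,138.68
Trial balance (start $0, +$1,069.34 each month, − disbursements):
  Mar: +$1,069.34 − $3,689.70 → -$2,620.36
  Apr: +$1,069.34 → -$1,551.02
  May: +$1,069.34 → -$481.68
  Jun: +$1,069.34 − $1,941.78 → -$1,354.12
  Jul: +$1,069.34 → -$284.78
  Aug: +$1,069.34 → $784.56
  Sep: +$1,069.34 − $4,524.66 → -$2,670.76
  Oct: +$1,069.34 → -$1,601.42
  Nov: +$1,069.34 → -$532.08
  Dec: +$1,069.34 − $2,675.94 → -$2,138.68
  Jan: +$1,069.34 → -$1,069.34
  Feb: +$1,069.34 → $0.00
Lowest trial balance = -$2,670.76 (Sep)
Initial deposit = cushion − low point = $2,138.68 − (-$2,670.76) = $4,809.44

$4,809.44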